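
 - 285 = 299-584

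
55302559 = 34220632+21081927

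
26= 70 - 44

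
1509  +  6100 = 7609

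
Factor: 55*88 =4840 = 2^3*5^1 * 11^2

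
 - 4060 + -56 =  - 4116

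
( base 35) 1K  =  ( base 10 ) 55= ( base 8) 67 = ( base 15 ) 3A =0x37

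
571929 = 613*933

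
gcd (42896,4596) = 1532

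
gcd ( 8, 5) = 1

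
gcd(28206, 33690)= 6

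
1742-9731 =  - 7989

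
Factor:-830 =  - 2^1 * 5^1*83^1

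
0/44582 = 0 = 0.00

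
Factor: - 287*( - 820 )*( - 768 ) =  - 2^10*3^1*5^1*7^1 * 41^2 = -180741120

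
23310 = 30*777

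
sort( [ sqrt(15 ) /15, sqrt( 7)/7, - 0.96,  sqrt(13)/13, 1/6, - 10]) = [ - 10, - 0.96 , 1/6,  sqrt( 15)/15,sqrt( 13 ) /13 , sqrt (7)/7 ]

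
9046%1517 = 1461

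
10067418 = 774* 13007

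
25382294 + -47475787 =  -22093493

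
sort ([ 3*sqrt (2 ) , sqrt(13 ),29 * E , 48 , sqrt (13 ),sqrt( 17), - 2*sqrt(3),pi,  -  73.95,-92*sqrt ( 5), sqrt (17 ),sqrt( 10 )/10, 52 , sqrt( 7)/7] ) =[ - 92*sqrt( 5 ), - 73.95,-2 * sqrt (3 ),sqrt( 10 ) /10,sqrt(7 ) /7, pi,  sqrt(13 ), sqrt( 13 ),sqrt(17),sqrt( 17 ),3*sqrt( 2 ),48 , 52,29*E ]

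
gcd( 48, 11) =1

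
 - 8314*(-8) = 66512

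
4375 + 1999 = 6374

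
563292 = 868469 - 305177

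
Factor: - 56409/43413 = - 18803/14471 = -29^( - 1)*499^( - 1 ) * 18803^1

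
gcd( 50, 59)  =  1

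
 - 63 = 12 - 75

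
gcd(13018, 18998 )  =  46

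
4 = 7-3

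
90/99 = 10/11=0.91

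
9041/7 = 1291 + 4/7 = 1291.57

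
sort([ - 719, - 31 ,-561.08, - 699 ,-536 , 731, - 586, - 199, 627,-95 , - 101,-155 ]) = [ - 719, - 699,- 586, - 561.08, - 536, - 199, - 155, - 101,- 95, - 31, 627, 731 ]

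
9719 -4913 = 4806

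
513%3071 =513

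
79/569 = 79/569   =  0.14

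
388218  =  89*4362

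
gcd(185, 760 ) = 5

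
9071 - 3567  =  5504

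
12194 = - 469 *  ( - 26) 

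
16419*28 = 459732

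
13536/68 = 3384/17 = 199.06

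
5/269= 5/269 = 0.02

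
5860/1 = 5860 = 5860.00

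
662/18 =331/9= 36.78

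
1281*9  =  11529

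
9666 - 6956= 2710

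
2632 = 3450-818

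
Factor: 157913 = 7^1*17^1*1327^1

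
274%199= 75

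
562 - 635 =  -73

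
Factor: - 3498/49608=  - 2^( - 2 )*3^(-1)*11^1*13^( - 1)= - 11/156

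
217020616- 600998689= -383978073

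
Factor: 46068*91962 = 4236505416 = 2^3*3^4*11^1 *13^1 * 131^1*349^1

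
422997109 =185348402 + 237648707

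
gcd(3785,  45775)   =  5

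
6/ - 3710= - 3/1855 = - 0.00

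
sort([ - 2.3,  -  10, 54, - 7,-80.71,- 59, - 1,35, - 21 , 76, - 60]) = [ - 80.71,-60,  -  59, - 21, - 10,-7, - 2.3, - 1, 35,54 , 76 ]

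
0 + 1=1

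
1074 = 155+919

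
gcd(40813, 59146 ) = 1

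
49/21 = 7/3= 2.33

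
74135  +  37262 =111397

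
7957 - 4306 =3651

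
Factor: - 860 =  - 2^2*5^1*43^1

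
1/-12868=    - 1/12868 = - 0.00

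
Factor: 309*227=70143   =  3^1*103^1*227^1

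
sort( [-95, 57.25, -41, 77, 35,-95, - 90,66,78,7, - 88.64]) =[ - 95, - 95, - 90, - 88.64, - 41, 7, 35, 57.25, 66,  77, 78 ] 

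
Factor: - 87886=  - 2^1 * 43943^1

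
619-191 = 428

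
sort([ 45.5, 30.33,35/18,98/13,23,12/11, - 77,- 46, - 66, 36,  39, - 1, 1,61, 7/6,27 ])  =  [  -  77  , - 66,  -  46, - 1,1,12/11, 7/6, 35/18,98/13 , 23,27,30.33,36 , 39,45.5 , 61 ] 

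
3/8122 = 3/8122 = 0.00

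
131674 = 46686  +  84988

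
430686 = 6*71781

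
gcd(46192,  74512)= 16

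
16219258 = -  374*( - 43367)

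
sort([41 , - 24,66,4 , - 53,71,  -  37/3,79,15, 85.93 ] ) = [ - 53,-24, - 37/3,4,15 , 41,66, 71,79,85.93] 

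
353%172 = 9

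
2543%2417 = 126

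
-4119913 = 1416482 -5536395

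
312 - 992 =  - 680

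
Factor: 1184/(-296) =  - 4 =-2^2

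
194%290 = 194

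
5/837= 5/837 =0.01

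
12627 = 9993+2634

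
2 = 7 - 5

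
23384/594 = 39 + 109/297 = 39.37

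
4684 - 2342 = 2342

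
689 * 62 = 42718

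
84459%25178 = 8925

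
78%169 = 78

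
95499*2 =190998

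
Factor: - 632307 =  - 3^1*13^1*31^1*523^1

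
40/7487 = 40/7487  =  0.01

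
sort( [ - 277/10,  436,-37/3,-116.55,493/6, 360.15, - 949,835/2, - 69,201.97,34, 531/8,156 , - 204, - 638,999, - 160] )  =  [-949, - 638, - 204 , - 160,  -  116.55, - 69,  -  277/10, - 37/3 , 34 , 531/8,  493/6,156,201.97,360.15,835/2,436, 999]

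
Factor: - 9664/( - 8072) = 2^3*151^1*1009^(-1) = 1208/1009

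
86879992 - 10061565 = 76818427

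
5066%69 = 29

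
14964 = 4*3741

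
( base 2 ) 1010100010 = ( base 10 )674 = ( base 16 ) 2a2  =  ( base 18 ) 218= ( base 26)po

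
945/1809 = 35/67=0.52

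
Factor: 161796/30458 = 2^1*3^1*139^1*157^(  -  1)  =  834/157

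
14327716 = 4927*2908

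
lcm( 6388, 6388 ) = 6388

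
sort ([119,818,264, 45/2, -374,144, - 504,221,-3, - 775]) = [ - 775, - 504,- 374,- 3,45/2, 119, 144,221, 264,818 ] 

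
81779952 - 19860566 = 61919386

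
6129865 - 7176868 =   -  1047003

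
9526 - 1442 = 8084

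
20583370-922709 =19660661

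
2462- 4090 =-1628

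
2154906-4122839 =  - 1967933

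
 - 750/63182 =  - 375/31591 = - 0.01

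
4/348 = 1/87 = 0.01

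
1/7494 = 1/7494 = 0.00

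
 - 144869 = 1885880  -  2030749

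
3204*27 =86508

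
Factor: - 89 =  - 89^1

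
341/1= 341=341.00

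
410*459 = 188190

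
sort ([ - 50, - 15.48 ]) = [ -50, -15.48] 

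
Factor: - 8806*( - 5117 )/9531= 2^1*3^(  -  3)*  7^2*17^2*37^1*43^1*353^ ( - 1 ) = 45060302/9531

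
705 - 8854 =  - 8149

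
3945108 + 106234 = 4051342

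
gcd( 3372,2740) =4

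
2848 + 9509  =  12357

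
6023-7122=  - 1099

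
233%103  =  27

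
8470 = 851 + 7619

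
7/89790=7/89790 =0.00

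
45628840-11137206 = 34491634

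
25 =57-32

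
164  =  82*2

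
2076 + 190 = 2266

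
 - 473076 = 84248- 557324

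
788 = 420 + 368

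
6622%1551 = 418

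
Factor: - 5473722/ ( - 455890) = 2736861/227945 = 3^1  *5^( - 1)*45589^( - 1)*912287^1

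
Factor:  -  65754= -2^1 * 3^2*13^1*281^1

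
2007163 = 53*37871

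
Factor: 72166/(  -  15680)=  - 2^( - 5 )*5^( - 1 )*7^( - 2)*36083^1 = - 36083/7840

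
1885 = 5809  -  3924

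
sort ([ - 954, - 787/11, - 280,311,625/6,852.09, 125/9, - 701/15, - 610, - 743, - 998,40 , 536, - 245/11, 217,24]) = [ - 998, - 954,  -  743, - 610, - 280 , - 787/11, - 701/15, - 245/11,125/9,24,  40, 625/6, 217, 311, 536, 852.09] 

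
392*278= 108976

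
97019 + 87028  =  184047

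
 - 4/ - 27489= 4/27489 = 0.00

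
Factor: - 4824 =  - 2^3 *3^2*67^1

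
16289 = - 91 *(-179 ) 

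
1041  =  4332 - 3291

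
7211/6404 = 7211/6404= 1.13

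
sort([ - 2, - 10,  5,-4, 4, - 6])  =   [ - 10, - 6, - 4, - 2,4, 5]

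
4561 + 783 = 5344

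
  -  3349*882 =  - 2953818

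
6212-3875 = 2337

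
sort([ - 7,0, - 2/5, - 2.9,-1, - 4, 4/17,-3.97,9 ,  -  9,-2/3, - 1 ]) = [ - 9 , - 7 , - 4, - 3.97 ,- 2.9, - 1, - 1, - 2/3  , - 2/5,0 , 4/17, 9]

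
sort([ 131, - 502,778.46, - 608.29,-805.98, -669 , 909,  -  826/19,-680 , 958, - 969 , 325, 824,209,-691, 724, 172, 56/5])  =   [  -  969, - 805.98, - 691,-680  , - 669,-608.29, - 502,  -  826/19,56/5,131, 172, 209, 325, 724,778.46,824, 909, 958 ]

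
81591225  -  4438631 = 77152594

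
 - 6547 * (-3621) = 23706687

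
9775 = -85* ( - 115)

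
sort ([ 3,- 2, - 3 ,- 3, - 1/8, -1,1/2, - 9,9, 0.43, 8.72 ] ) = [ - 9, - 3, - 3, - 2, - 1, - 1/8,0.43, 1/2 , 3,8.72 , 9 ]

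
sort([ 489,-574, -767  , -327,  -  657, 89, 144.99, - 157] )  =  [-767,-657, - 574,- 327,  -  157,  89, 144.99, 489]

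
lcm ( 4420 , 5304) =26520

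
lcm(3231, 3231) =3231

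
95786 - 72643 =23143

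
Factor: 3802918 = 2^1*7^1*271637^1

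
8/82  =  4/41 = 0.10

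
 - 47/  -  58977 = 47/58977=   0.00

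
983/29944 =983/29944=   0.03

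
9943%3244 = 211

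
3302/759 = 3302/759 = 4.35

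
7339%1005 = 304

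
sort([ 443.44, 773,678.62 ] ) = [443.44,678.62, 773]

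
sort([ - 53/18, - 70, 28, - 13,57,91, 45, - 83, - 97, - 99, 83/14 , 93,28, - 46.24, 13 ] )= [-99, - 97, - 83, - 70, - 46.24, - 13, -53/18,83/14 , 13,28 , 28, 45,57,91,93]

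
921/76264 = 921/76264= 0.01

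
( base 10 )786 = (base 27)123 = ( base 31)pb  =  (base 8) 1422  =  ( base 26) 146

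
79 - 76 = 3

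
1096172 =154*7118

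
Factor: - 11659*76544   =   - 892426496 = -2^8*13^1 * 23^1 * 89^1 * 131^1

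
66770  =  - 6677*( - 10 ) 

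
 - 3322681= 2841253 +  - 6163934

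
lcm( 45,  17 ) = 765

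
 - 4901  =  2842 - 7743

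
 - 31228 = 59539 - 90767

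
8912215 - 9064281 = -152066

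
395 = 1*395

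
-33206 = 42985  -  76191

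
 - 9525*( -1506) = 14344650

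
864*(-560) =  - 483840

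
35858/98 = 365 + 44/49 = 365.90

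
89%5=4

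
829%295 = 239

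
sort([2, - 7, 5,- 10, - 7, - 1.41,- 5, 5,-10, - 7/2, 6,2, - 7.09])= [ -10, - 10, - 7.09, - 7, - 7, - 5, - 7/2, - 1.41, 2, 2, 5 , 5, 6 ]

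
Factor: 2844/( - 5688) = - 1/2 = -2^( - 1 )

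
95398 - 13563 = 81835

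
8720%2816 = 272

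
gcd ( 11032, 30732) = 788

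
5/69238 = 5/69238 = 0.00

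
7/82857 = 7/82857 = 0.00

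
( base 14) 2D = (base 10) 41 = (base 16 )29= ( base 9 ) 45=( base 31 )1a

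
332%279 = 53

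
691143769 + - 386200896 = 304942873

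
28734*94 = 2700996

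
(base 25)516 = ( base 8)6124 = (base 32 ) 32k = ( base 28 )40k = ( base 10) 3156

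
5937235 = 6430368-493133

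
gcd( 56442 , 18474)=6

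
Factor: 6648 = 2^3*3^1* 277^1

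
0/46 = 0= 0.00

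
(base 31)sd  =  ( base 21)1KK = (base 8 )1561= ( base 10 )881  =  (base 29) 11b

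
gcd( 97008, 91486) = 2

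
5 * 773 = 3865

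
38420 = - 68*( - 565)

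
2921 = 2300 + 621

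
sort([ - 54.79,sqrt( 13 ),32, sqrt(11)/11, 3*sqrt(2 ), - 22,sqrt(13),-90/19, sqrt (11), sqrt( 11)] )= [ - 54.79, - 22, - 90/19,sqrt( 11)/11,sqrt(11),sqrt ( 11),sqrt ( 13), sqrt(13),3*sqrt(2 ), 32] 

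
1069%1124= 1069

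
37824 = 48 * 788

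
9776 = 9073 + 703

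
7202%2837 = 1528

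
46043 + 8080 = 54123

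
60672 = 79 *768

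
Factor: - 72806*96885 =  - 7053809310 = -2^1*3^2*5^1*59^1*617^1*2153^1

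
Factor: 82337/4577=23^(- 1)*137^1 *199^( - 1)*601^1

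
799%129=25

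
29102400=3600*8084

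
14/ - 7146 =  -  1 + 3566/3573 = -  0.00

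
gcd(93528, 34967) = 1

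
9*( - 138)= - 1242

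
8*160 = 1280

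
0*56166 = 0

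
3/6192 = 1/2064 = 0.00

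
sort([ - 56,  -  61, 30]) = [  -  61,-56,30 ] 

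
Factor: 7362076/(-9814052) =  -127^( - 1 )* 19319^ (  -  1 )*1840519^1 = - 1840519/2453513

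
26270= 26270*1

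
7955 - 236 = 7719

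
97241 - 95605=1636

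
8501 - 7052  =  1449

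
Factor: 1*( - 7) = - 7=-  7^1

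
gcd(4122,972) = 18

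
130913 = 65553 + 65360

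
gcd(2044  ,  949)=73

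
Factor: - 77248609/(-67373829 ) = 3^(-3)*19^ (- 1)*61^(- 1)*2153^(-1) * 77248609^1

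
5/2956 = 5/2956 = 0.00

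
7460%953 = 789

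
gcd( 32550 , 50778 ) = 1302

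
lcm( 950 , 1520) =7600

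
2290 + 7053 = 9343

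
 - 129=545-674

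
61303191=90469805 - 29166614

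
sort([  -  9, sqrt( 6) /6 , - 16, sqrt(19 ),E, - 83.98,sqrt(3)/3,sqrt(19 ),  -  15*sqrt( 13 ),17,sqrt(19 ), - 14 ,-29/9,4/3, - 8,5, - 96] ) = [  -  96,  -  83.98, - 15 * sqrt(13), - 16, - 14,  -  9,- 8,-29/9 , sqrt(6 ) /6, sqrt(3 ) /3,4/3,E,sqrt(19),sqrt(19), sqrt(19),5,17]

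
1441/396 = 3 +23/36=3.64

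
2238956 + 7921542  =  10160498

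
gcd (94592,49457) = 1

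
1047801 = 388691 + 659110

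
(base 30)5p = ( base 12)127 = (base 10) 175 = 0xaf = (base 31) 5K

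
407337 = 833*489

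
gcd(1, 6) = 1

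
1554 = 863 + 691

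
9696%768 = 480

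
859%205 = 39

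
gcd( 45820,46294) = 158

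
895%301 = 293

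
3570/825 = 238/55 = 4.33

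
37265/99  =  376 + 41/99 = 376.41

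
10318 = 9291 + 1027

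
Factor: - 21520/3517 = -2^4 * 5^1*269^1*3517^( - 1)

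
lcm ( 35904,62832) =251328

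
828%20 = 8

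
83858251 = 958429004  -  874570753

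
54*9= 486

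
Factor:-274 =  - 2^1 * 137^1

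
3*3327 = 9981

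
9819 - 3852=5967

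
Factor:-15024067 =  - 47^1 * 373^1 * 857^1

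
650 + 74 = 724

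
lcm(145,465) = 13485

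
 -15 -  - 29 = 14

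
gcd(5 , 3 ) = 1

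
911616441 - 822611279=89005162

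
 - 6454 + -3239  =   - 9693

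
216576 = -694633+911209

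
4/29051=4/29051 = 0.00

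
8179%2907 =2365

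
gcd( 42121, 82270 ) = 1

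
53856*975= 52509600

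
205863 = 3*68621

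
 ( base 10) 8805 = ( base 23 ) GEJ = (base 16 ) 2265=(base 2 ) 10001001100101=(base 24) F6L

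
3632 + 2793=6425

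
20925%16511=4414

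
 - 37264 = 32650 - 69914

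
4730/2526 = 2365/1263=1.87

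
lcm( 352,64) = 704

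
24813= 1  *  24813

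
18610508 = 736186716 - 717576208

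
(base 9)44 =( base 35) 15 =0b101000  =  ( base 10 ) 40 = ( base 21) 1J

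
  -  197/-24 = 8 + 5/24 = 8.21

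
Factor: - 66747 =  - 3^1*19^1 * 1171^1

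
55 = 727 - 672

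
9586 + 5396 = 14982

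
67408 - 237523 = -170115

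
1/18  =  1/18 = 0.06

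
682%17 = 2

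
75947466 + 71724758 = 147672224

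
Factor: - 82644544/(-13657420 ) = 20661136/3414355 = 2^4  *5^( - 1)*7^( - 1 )*97553^ (-1 )*1291321^1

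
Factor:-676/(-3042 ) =2^1*3^ ( - 2 ) =2/9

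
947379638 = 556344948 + 391034690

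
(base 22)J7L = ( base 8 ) 22233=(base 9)13762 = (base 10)9371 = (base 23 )hga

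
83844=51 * 1644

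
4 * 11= 44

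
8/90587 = 8/90587 = 0.00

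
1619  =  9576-7957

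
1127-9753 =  - 8626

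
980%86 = 34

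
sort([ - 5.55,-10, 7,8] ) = [-10, - 5.55,7, 8] 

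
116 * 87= 10092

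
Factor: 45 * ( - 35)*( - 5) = 7875 =3^2*5^3*7^1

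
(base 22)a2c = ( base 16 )1320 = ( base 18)f20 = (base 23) 95K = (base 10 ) 4896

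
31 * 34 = 1054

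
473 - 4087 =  - 3614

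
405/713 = 405/713 = 0.57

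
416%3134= 416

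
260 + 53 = 313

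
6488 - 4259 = 2229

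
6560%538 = 104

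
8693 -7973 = 720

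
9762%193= 112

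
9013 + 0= 9013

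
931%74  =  43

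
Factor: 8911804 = 2^2*11^1*67^1*3023^1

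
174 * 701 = 121974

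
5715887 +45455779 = 51171666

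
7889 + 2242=10131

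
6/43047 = 2/14349 = 0.00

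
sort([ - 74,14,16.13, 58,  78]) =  [  -  74, 14, 16.13, 58 , 78 ] 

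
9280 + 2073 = 11353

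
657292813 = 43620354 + 613672459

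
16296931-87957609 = - 71660678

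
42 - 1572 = - 1530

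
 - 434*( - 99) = 42966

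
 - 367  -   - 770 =403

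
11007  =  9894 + 1113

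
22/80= 11/40 = 0.28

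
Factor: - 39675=-3^1*5^2*23^2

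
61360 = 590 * 104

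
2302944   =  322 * 7152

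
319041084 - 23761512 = 295279572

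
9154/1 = 9154 = 9154.00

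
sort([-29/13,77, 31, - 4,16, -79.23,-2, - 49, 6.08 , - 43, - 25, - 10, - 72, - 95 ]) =[  -  95, - 79.23, - 72, - 49,  -  43,  -  25, - 10, - 4, - 29/13,-2, 6.08,  16,31,  77]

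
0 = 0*949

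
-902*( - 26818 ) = 24189836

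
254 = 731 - 477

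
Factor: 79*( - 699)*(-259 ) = 3^1*7^1*37^1*79^1*233^1  =  14302239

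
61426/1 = 61426 = 61426.00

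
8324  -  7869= 455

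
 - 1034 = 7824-8858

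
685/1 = 685= 685.00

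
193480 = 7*27640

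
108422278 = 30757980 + 77664298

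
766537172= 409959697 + 356577475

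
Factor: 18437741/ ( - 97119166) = - 2^( - 1 )* 7^1*17^1*41^1*479^( - 1) *3779^1*101377^(-1)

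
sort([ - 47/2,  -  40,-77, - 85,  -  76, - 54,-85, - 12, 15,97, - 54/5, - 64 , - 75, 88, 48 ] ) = [ - 85, - 85,-77, - 76,-75, - 64 , - 54, - 40,  -  47/2, - 12, - 54/5,15,48,  88,97]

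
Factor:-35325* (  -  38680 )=1366371000 = 2^3*3^2*5^3*157^1 * 967^1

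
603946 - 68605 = 535341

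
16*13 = 208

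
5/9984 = 5/9984 = 0.00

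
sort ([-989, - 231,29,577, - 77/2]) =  [ - 989, - 231, - 77/2, 29, 577]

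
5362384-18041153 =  - 12678769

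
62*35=2170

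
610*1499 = 914390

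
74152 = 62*1196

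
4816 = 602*8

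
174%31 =19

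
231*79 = 18249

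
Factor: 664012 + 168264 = 832276=   2^2*19^1*47^1*233^1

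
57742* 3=173226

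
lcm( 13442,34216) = 376376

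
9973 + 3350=13323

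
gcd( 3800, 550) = 50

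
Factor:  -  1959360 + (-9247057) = -17^1*587^1*1123^1 = - 11206417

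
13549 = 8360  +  5189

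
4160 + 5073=9233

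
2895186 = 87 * 33278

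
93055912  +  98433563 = 191489475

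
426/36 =11  +  5/6 = 11.83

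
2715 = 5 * 543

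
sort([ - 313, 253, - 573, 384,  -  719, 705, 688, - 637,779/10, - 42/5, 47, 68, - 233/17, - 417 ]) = [ - 719,  -  637,  -  573, - 417, - 313,  -  233/17 , - 42/5, 47,68,779/10, 253 , 384,688 , 705]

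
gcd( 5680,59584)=16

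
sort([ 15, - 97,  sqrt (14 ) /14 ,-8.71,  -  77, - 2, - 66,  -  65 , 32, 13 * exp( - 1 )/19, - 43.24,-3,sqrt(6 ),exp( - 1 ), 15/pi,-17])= [-97, - 77,-66, - 65, - 43.24,-17,  -  8.71 ,-3,-2,13*exp(-1)/19, sqrt(14 )/14,exp( - 1 ),sqrt( 6) , 15/pi,15,32]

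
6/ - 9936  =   - 1+1655/1656 = - 0.00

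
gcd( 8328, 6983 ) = 1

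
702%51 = 39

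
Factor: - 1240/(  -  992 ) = 5/4 = 2^( - 2)*5^1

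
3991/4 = 997+3/4= 997.75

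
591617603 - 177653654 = 413963949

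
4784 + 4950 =9734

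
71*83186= 5906206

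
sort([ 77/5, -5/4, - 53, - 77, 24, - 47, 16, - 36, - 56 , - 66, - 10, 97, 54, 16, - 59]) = [ - 77 , - 66, - 59, - 56, - 53, - 47, - 36,-10, - 5/4, 77/5,16,16,24, 54 , 97 ]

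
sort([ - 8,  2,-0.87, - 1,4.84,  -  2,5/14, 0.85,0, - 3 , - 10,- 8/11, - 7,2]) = [ - 10, - 8, - 7, - 3,-2, - 1 , - 0.87 , - 8/11,  0,5/14,0.85,2,2,  4.84 ] 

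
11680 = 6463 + 5217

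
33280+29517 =62797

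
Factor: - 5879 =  - 5879^1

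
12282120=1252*9810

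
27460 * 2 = 54920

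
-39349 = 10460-49809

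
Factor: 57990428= 2^2*14497607^1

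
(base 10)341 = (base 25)dg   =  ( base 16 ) 155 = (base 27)ch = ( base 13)203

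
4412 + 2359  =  6771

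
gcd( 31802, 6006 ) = 2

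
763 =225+538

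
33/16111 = 33/16111 =0.00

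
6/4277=6/4277 = 0.00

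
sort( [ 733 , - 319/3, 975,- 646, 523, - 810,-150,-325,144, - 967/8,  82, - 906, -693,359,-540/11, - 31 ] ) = [-906, - 810,-693,  -  646, - 325, - 150, - 967/8, - 319/3, - 540/11, - 31,82, 144,359  ,  523,733,975 ] 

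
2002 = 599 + 1403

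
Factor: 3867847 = 3867847^1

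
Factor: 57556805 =5^1 *11511361^1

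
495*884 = 437580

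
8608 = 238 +8370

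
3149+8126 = 11275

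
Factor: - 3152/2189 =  -2^4*11^( - 1 )*  197^1*199^( - 1)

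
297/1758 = 99/586 = 0.17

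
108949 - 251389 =-142440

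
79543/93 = 855 + 28/93 = 855.30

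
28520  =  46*620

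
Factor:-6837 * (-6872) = 2^3 * 3^1*43^1*53^1*859^1 = 46983864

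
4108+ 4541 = 8649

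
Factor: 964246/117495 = 2^1*3^( - 2)*5^( - 1)*7^( - 1)*  373^( - 1 ) *482123^1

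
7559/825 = 7559/825 = 9.16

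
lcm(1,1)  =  1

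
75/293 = 75/293 = 0.26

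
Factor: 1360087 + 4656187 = 2^1* 11^1*19^1*37^1*389^1 =6016274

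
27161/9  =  3017 + 8/9 = 3017.89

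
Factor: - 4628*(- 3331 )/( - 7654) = - 2^1*13^1*43^( - 1 )*3331^1  =  -86606/43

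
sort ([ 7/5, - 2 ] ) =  [ - 2,  7/5] 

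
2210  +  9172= 11382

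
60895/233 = 60895/233 = 261.35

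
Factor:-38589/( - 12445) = 2031/655  =  3^1*5^( - 1 )*131^(  -  1) *677^1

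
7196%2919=1358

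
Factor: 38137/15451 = 11^1*3467^1*15451^( - 1) 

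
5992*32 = 191744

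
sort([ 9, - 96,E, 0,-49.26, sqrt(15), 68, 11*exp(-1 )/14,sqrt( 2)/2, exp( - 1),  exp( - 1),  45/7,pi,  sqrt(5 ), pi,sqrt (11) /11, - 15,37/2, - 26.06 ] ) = [ - 96,- 49.26, - 26.06, - 15,0,  11*exp( - 1)/14,sqrt(11) /11  ,  exp(-1),  exp( - 1), sqrt(2)/2,  sqrt (5), E, pi,  pi, sqrt(15), 45/7,9, 37/2 , 68 ]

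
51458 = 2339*22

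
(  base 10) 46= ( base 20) 26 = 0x2E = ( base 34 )1C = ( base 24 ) 1M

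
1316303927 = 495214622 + 821089305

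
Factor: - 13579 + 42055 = 2^2 *3^2 * 7^1*113^1 = 28476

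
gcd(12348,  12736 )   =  4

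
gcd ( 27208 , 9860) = 4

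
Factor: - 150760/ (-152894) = 75380/76447 = 2^2*5^1*7^(  -  1)*67^( - 1) * 163^( - 1 )*3769^1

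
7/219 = 7/219 = 0.03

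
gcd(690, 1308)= 6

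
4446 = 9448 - 5002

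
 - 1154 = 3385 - 4539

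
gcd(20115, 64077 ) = 3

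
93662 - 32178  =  61484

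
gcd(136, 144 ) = 8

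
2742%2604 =138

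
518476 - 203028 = 315448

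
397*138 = 54786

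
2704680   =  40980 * 66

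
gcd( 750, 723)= 3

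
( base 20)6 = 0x6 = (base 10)6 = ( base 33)6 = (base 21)6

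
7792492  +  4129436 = 11921928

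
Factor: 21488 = 2^4 * 17^1*79^1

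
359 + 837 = 1196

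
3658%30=28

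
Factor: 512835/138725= 573/155 = 3^1*5^( - 1)*31^ (- 1)*191^1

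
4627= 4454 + 173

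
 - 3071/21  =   - 3071/21= - 146.24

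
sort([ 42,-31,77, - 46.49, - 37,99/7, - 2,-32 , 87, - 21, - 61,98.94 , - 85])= [ - 85,-61,-46.49,-37, - 32,-31, - 21, - 2 , 99/7,42,77,  87,98.94]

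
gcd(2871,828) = 9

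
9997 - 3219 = 6778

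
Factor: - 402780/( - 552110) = 2^1 * 3^1 * 7^2*13^(-1 ) * 31^( - 1 ) = 294/403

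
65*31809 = 2067585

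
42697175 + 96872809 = 139569984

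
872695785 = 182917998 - -689777787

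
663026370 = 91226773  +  571799597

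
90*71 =6390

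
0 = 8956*0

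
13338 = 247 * 54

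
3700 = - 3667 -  - 7367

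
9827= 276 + 9551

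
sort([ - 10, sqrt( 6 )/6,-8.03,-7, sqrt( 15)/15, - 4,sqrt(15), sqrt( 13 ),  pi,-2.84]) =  [ - 10,-8.03,-7, - 4,-2.84, sqrt( 15 )/15,sqrt( 6) /6,pi, sqrt( 13 ), sqrt(15) ]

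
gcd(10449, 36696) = 3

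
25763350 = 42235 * 610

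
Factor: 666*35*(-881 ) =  - 2^1*3^2 * 5^1*7^1*37^1*881^1 = -20536110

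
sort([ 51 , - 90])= [ - 90,51] 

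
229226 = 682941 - 453715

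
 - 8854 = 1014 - 9868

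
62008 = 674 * 92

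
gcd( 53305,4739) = 7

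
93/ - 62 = -2+1/2 = - 1.50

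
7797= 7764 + 33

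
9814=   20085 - 10271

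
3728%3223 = 505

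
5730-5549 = 181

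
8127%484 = 383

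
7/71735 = 7/71735=   0.00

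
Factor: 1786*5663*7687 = 77747225066  =  2^1*7^1*19^1*47^1*809^1*7687^1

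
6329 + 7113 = 13442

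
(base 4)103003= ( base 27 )1i4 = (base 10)1219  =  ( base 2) 10011000011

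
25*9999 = 249975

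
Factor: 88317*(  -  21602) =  - 1907823834  =  - 2^1*3^3*7^1*1543^1*3271^1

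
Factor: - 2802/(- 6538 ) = 3/7 = 3^1*7^( - 1) 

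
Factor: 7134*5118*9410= 343576150920  =  2^3*3^2*5^1*29^1*41^1 * 853^1*941^1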